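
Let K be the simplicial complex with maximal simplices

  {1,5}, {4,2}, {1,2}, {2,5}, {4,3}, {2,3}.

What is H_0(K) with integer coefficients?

H_0 = Z.

Order the vertices as 1 < 2 < 3 < 4 < 5. Listing each simplex with vertices in this order, K has dimension 1 with simplices:

  0-simplices (5): [1], [2], [3], [4], [5]
  1-simplices (6): [1,2], [1,5], [2,3], [2,4], [2,5], [3,4]

so the chain groups are C_0 ≅ Z^5, C_1 ≅ Z^6.

The boundary map ∂_1: C_1 → C_0 maps an edge to its endpoints' difference, ∂[p,q] = q − p.
The resulting 5×6 matrix has rank 4, and its Smith normal form has invariant factors (1,1,1,1).

Reading off H_k = ker ∂_k / im ∂_{k+1}:

  H_0: rank C_0 − rank ∂_1 = 5 − 4 = 1, and the invariant factors of ∂_1 are all 1, so H_0 = Z.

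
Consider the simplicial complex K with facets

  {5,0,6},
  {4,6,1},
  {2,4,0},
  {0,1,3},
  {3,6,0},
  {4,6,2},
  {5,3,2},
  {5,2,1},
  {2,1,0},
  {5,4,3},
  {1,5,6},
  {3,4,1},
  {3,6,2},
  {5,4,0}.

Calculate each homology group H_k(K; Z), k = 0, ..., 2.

H_0 ≅ Z,  H_1 ≅ Z^2,  H_2 ≅ Z.

Order the vertices as 0 < 1 < 2 < 3 < 4 < 5 < 6. Listing each simplex with vertices in this order, K has dimension 2 with simplices:

  0-simplices (7): [0], [1], [2], [3], [4], [5], [6]
  1-simplices (21): [0,1], [0,2], [0,3], [0,4], [0,5], [0,6], [1,2], [1,3], [1,4], [1,5], [1,6], [2,3], [2,4], [2,5], [2,6], [3,4], [3,5], [3,6], [4,5], [4,6], [5,6]
  2-simplices (14): [0,1,2], [0,1,3], [0,2,4], [0,3,6], [0,4,5], [0,5,6], [1,2,5], [1,3,4], [1,4,6], [1,5,6], [2,3,5], [2,3,6], [2,4,6], [3,4,5]

Hence C_0 ≅ Z^7, C_1 ≅ Z^21, C_2 ≅ Z^14.

The boundary map ∂_1: C_1 → C_0 sends each edge [p,q] (with p < q) to q − p. For instance
  ∂[0,1] = [1] − [0].
The resulting 7×21 matrix has rank 6, and its Smith normal form has invariant factors (1,1,1,1,1,1).

The boundary map ∂_2: C_2 → C_1 maps a triangle to the signed sum of its edges. For instance
  ∂[0,2,4] = [2,4] − [0,4] + [0,2],
  ∂[3,4,5] = [4,5] − [3,5] + [3,4].
The 21×14 boundary matrix has rank 13 and Smith normal form diag(1,1,1,1,1,1,1,1,1,1,1,1,1).

Computing H_k = (kernel of ∂_k) / (image of ∂_{k+1}):

  H_0: rank C_0 − rank ∂_1 = 7 − 6 = 1, and the invariant factors of ∂_1 are all 1, so H_0 ≅ Z.
  H_1: rank ker ∂_1 − rank ∂_2 = (21 − 6) − 13 = 2, and the invariant factors of ∂_2 are all 1, so H_1 ≅ Z^2.
  H_2: rank ker ∂_2 − rank ∂_3 = (14 − 13) − 0 = 1, and there is no ∂_3, so H_2 ≅ Z.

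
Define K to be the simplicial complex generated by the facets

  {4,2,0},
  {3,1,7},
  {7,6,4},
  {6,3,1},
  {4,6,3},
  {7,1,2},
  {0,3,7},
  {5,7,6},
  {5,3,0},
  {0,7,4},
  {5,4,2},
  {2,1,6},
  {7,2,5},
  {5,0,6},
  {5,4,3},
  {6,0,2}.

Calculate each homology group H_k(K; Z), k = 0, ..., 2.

K has 8 vertices, 24 edges, 16 triangles.
rank ∂_0 = 0, rank ∂_1 = 7 ⇒ b_0 = 8 − 0 − 7 = 1; all invariant factors of ∂_1 are 1 so no torsion. So H_0 ≅ Z.
rank ∂_1 = 7, rank ∂_2 = 15 ⇒ b_1 = 24 − 7 − 15 = 2; all invariant factors of ∂_2 are 1 so no torsion. So H_1 ≅ Z^2.
rank ∂_2 = 15, rank ∂_3 = 0 ⇒ b_2 = 16 − 15 − 0 = 1. So H_2 ≅ Z.

H_0 = Z,  H_1 = Z^2,  H_2 = Z.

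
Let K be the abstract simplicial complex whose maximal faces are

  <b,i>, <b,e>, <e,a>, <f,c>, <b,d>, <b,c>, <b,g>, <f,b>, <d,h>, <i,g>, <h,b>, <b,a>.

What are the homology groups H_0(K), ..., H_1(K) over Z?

H_0 = Z,  H_1 = Z^4.

Take the total order a < b < c < d < e < f < g < h < i on the vertex set. Then K (dimension 1) consists of the simplices:

  0-simplices (9): a, b, c, d, e, f, g, h, i
  1-simplices (12): ab, ae, bc, bd, be, bf, bg, bh, bi, cf, dh, gi

so the chain groups are C_0 ≅ Z^9, C_1 ≅ Z^12.

The boundary map ∂_1: C_1 → C_0 is given by ∂[p,q] = [q] − [p]. For instance
  ∂dh = h − d.
As a 9×12 matrix over Z this has rank 8, with invariant factors (1,1,1,1,1,1,1,1).

Computing H_k = (kernel of ∂_k) / (image of ∂_{k+1}):

  H_0: rank C_0 − rank ∂_1 = 9 − 8 = 1, and the invariant factors of ∂_1 are all 1, so H_0 = Z.
  H_1: rank ker ∂_1 − rank ∂_2 = (12 − 8) − 0 = 4, and there is no ∂_2, so H_1 = Z^4.

As a check, the Euler characteristic is 9 − 12 = -3, which agrees with 1 − 4 = -3.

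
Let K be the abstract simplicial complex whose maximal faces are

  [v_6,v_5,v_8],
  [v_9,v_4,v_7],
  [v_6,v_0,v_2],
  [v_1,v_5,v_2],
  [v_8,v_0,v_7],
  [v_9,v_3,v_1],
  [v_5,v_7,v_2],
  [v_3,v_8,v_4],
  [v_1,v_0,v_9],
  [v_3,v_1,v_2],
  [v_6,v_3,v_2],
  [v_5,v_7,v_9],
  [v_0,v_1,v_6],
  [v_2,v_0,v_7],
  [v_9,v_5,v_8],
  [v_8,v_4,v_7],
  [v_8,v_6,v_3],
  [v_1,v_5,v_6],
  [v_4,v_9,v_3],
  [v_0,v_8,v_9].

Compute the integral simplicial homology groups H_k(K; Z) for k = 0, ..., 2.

Order the vertices as v_0 < v_1 < v_2 < v_3 < v_4 < v_5 < v_6 < v_7 < v_8 < v_9. Listing each simplex with vertices in this order, K has dimension 2 with simplices:

  0-simplices (10): [v_0], [v_1], [v_2], [v_3], [v_4], [v_5], [v_6], [v_7], [v_8], [v_9]
  1-simplices (30): (30 of them)
  2-simplices (20): (20 of them)

so the chain groups are C_0 ≅ Z^10, C_1 ≅ Z^30, C_2 ≅ Z^20.

The boundary map ∂_1: C_1 → C_0 is given by ∂[p,q] = [q] − [p]. For instance
  ∂[v_3,v_8] = [v_8] − [v_3].
This gives a 10×30 integer matrix of rank 9; reducing to Smith normal form yields diagonal entries (1,1,1,1,1,1,1,1,1).

The boundary map ∂_2: C_2 → C_1 maps a triangle to the signed sum of its edges. For instance
  ∂[v_3,v_6,v_8] = [v_6,v_8] − [v_3,v_8] + [v_3,v_6],
  ∂[v_5,v_7,v_9] = [v_7,v_9] − [v_5,v_9] + [v_5,v_7].
As a 30×20 matrix over Z this has rank 20, with invariant factors (1,1,1,1,1,1,1,1,1,1,1,1,1,1,1,1,1,1,1,2).

Now H_k = ker ∂_k / im ∂_{k+1}, so:

  H_0: rank C_0 − rank ∂_1 = 10 − 9 = 1, and the invariant factors of ∂_1 are all 1, so H_0 = Z.
  H_1: rank ker ∂_1 − rank ∂_2 = (30 − 9) − 20 = 1, and ∂_2 has invariant factor 2 > 1, so H_1 = Z × Z/2.
  H_2: rank ker ∂_2 − rank ∂_3 = (20 − 20) − 0 = 0, and there is no ∂_3, so H_2 = 0.

As a check, the Euler characteristic is 10 − 30 + 20 = 0, which agrees with 1 − 1 + 0 = 0.

H_0 = Z,  H_1 = Z × Z/2,  H_2 = 0.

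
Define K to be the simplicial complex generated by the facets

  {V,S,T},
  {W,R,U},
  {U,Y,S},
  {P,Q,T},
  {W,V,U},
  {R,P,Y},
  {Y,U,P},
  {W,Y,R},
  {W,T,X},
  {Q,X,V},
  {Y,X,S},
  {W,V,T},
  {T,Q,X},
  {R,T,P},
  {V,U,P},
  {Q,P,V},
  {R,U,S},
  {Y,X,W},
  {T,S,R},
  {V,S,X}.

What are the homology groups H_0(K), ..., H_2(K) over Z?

Order the vertices as P < Q < R < S < T < U < V < W < X < Y. Listing each simplex with vertices in this order, K has dimension 2 with simplices:

  0-simplices (10): P, Q, R, S, T, U, V, W, X, Y
  1-simplices (30): PQ, PR, PT, PU, PV, PY, QT, QV, QX, RS, RT, RU, RW, RY, ST, SU, SV, SX, SY, TV, TW, TX, UV, UW, UY, VW, VX, WX, WY, XY
  2-simplices (20): PQT, PQV, PRT, PRY, PUV, PUY, QTX, QVX, RST, RSU, RUW, RWY, STV, SUY, SVX, SXY, TVW, TWX, UVW, WXY

Hence C_0 ≅ Z^10, C_1 ≅ Z^30, C_2 ≅ Z^20.

∂_1: C_1 → C_0 maps an edge to its endpoints' difference, ∂[p,q] = q − p.
The resulting 10×30 matrix has rank 9, and its Smith normal form has invariant factors (1,1,1,1,1,1,1,1,1).

The boundary map ∂_2: C_2 → C_1 maps a triangle to the signed sum of its edges. For instance
  ∂RWY = WY − RY + RW,
  ∂RUW = UW − RW + RU.
The 30×20 boundary matrix has rank 20 and Smith normal form diag(1,1,1,1,1,1,1,1,1,1,1,1,1,1,1,1,1,1,1,2).

Computing H_k = (kernel of ∂_k) / (image of ∂_{k+1}):

  H_0: rank C_0 − rank ∂_1 = 10 − 9 = 1, and the invariant factors of ∂_1 are all 1, so H_0 ≅ Z.
  H_1: rank ker ∂_1 − rank ∂_2 = (30 − 9) − 20 = 1, and ∂_2 has invariant factor 2 > 1, so H_1 ≅ Z × Z/2.
  H_2: rank ker ∂_2 − rank ∂_3 = (20 − 20) − 0 = 0, and there is no ∂_3, so H_2 ≅ 0.

As a check, the Euler characteristic is 10 − 30 + 20 = 0, which agrees with 1 − 1 + 0 = 0.

H_0 ≅ Z,  H_1 ≅ Z × Z/2,  H_2 = 0.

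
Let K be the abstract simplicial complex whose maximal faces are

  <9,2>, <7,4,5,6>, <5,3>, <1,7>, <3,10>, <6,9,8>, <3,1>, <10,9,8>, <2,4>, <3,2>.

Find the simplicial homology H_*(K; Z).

Fix the vertex order 1 < 2 < 3 < 4 < 5 < 6 < 7 < 8 < 9 < 10 and write every simplex with vertices in increasing order. Then dim K = 3 and the simplices of K are:

  0-simplices (10): [1], [2], [3], [4], [5], [6], [7], [8], [9], [10]
  1-simplices (18): [1,3], [1,7], [2,3], [2,4], [2,9], [3,5], [3,10], [4,5], [4,6], [4,7], [5,6], [5,7], [6,7], [6,8], [6,9], [8,9], [8,10], [9,10]
  2-simplices (6): [4,5,6], [4,5,7], [4,6,7], [5,6,7], [6,8,9], [8,9,10]
  3-simplices (1): [4,5,6,7]

giving chain groups C_0 ≅ Z^10, C_1 ≅ Z^18, C_2 ≅ Z^6, C_3 ≅ Z^1.

∂_1: C_1 → C_0 sends each edge [p,q] (with p < q) to q − p. For instance
  ∂[6,7] = [7] − [6].
The resulting 10×18 matrix has rank 9, and its Smith normal form has invariant factors (1,1,1,1,1,1,1,1,1).

Boundary ∂_2: C_2 → C_1 acts by ∂[p,q,r] = [q,r] − [p,r] + [p,q]. For instance
  ∂[4,5,7] = [5,7] − [4,7] + [4,5],
  ∂[4,6,7] = [6,7] − [4,7] + [4,6].
As a 18×6 matrix over Z this has rank 5, with invariant factors (1,1,1,1,1).

∂_3: C_3 → C_2 sends each 3-simplex σ to the alternating sum Σ_i (−1)^i (σ with its i-th vertex removed). For instance
  ∂[4,5,6,7] = [5,6,7] − [4,6,7] + [4,5,7] − [4,5,6].
The resulting 6×1 matrix has rank 1, and its Smith normal form has invariant factors (1).

Reading off H_k = ker ∂_k / im ∂_{k+1}:

  H_0: rank C_0 − rank ∂_1 = 10 − 9 = 1, and the invariant factors of ∂_1 are all 1, so H_0 = Z.
  H_1: rank ker ∂_1 − rank ∂_2 = (18 − 9) − 5 = 4, and the invariant factors of ∂_2 are all 1, so H_1 = Z^4.
  H_2: rank ker ∂_2 − rank ∂_3 = (6 − 5) − 1 = 0, and the invariant factors of ∂_3 are all 1, so H_2 = 0.
  H_3: rank ker ∂_3 − rank ∂_4 = (1 − 1) − 0 = 0, and there is no ∂_4, so H_3 = 0.

H_0 ≅ Z,  H_1 ≅ Z^4,  H_2 = 0,  H_3 = 0.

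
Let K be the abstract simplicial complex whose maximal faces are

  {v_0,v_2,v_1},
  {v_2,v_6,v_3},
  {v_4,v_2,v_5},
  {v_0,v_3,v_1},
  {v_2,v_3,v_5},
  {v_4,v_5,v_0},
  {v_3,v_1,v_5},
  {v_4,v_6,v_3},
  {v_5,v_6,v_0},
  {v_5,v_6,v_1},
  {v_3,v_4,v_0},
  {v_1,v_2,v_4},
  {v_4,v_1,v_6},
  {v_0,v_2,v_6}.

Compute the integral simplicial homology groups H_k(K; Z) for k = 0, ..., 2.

Fix the vertex order v_0 < v_1 < v_2 < v_3 < v_4 < v_5 < v_6 and write every simplex with vertices in increasing order. Then dim K = 2 and the simplices of K are:

  0-simplices (7): [v_0], [v_1], [v_2], [v_3], [v_4], [v_5], [v_6]
  1-simplices (21): (21 of them)
  2-simplices (14): (14 of them)

so the chain groups are C_0 ≅ Z^7, C_1 ≅ Z^21, C_2 ≅ Z^14.

Boundary ∂_1: C_1 → C_0 is given by ∂[p,q] = [q] − [p].
This gives a 7×21 integer matrix of rank 6; reducing to Smith normal form yields diagonal entries (1,1,1,1,1,1).

Boundary ∂_2: C_2 → C_1 acts by ∂[p,q,r] = [q,r] − [p,r] + [p,q]. For instance
  ∂[v_0,v_1,v_2] = [v_1,v_2] − [v_0,v_2] + [v_0,v_1],
  ∂[v_2,v_3,v_6] = [v_3,v_6] − [v_2,v_6] + [v_2,v_3].
This gives a 21×14 integer matrix of rank 13; reducing to Smith normal form yields diagonal entries (1,1,1,1,1,1,1,1,1,1,1,1,1).

From H_k ≅ ker(∂_k) / im(∂_{k+1}) we obtain:

  H_0: rank C_0 − rank ∂_1 = 7 − 6 = 1, and the invariant factors of ∂_1 are all 1, so H_0 = Z.
  H_1: rank ker ∂_1 − rank ∂_2 = (21 − 6) − 13 = 2, and the invariant factors of ∂_2 are all 1, so H_1 = Z^2.
  H_2: rank ker ∂_2 − rank ∂_3 = (14 − 13) − 0 = 1, and there is no ∂_3, so H_2 = Z.

As a check, the Euler characteristic is 7 − 21 + 14 = 0, which agrees with 1 − 2 + 1 = 0.
(K is a triangulation of the torus T^2.)

H_0 ≅ Z,  H_1 ≅ Z^2,  H_2 ≅ Z.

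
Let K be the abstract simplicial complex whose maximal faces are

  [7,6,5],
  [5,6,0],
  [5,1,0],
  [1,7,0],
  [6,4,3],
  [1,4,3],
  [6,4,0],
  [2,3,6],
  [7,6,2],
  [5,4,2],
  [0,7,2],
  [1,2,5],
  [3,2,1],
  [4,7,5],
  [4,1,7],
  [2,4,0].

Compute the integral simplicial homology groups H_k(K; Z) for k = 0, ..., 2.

K has 8 vertices, 24 edges, 16 triangles.
rank ∂_0 = 0, rank ∂_1 = 7 ⇒ b_0 = 8 − 0 − 7 = 1; all invariant factors of ∂_1 are 1 so no torsion. So H_0 = Z.
rank ∂_1 = 7, rank ∂_2 = 15 ⇒ b_1 = 24 − 7 − 15 = 2; all invariant factors of ∂_2 are 1 so no torsion. So H_1 = Z^2.
rank ∂_2 = 15, rank ∂_3 = 0 ⇒ b_2 = 16 − 15 − 0 = 1. So H_2 = Z.

H_0 = Z,  H_1 = Z^2,  H_2 = Z.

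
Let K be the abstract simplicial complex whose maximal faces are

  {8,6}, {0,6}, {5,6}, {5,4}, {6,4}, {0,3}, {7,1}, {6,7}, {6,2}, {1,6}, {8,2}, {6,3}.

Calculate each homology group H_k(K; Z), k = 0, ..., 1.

H_0 = Z,  H_1 = Z^4.

Fix the vertex order 0 < 1 < 2 < 3 < 4 < 5 < 6 < 7 < 8 and write every simplex with vertices in increasing order. Then dim K = 1 and the simplices of K are:

  0-simplices (9): [0], [1], [2], [3], [4], [5], [6], [7], [8]
  1-simplices (12): [0,3], [0,6], [1,6], [1,7], [2,6], [2,8], [3,6], [4,5], [4,6], [5,6], [6,7], [6,8]

giving chain groups C_0 ≅ Z^9, C_1 ≅ Z^12.

∂_1: C_1 → C_0 maps an edge to its endpoints' difference, ∂[p,q] = q − p. For instance
  ∂[1,7] = [7] − [1].
The resulting 9×12 matrix has rank 8, and its Smith normal form has invariant factors (1,1,1,1,1,1,1,1).

Reading off H_k = ker ∂_k / im ∂_{k+1}:

  H_0: rank C_0 − rank ∂_1 = 9 − 8 = 1, and the invariant factors of ∂_1 are all 1, so H_0 ≅ Z.
  H_1: rank ker ∂_1 − rank ∂_2 = (12 − 8) − 0 = 4, and there is no ∂_2, so H_1 ≅ Z^4.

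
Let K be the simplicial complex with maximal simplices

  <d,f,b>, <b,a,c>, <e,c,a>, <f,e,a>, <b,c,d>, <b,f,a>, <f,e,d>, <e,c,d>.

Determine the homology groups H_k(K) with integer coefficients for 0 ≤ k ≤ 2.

H_0 ≅ Z,  H_1 = 0,  H_2 ≅ Z.

K has 6 vertices, 12 edges, 8 triangles.
rank ∂_0 = 0, rank ∂_1 = 5 ⇒ b_0 = 6 − 0 − 5 = 1; all invariant factors of ∂_1 are 1 so no torsion. So H_0 = Z.
rank ∂_1 = 5, rank ∂_2 = 7 ⇒ b_1 = 12 − 5 − 7 = 0; all invariant factors of ∂_2 are 1 so no torsion. So H_1 = 0.
rank ∂_2 = 7, rank ∂_3 = 0 ⇒ b_2 = 8 − 7 − 0 = 1. So H_2 = Z.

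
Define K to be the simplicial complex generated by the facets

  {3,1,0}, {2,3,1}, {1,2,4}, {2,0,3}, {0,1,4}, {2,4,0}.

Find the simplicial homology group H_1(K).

H_1 ≅ 0.

Order the vertices as 0 < 1 < 2 < 3 < 4. Listing each simplex with vertices in this order, K has dimension 2 with simplices:

  0-simplices (5): [0], [1], [2], [3], [4]
  1-simplices (9): [0,1], [0,2], [0,3], [0,4], [1,2], [1,3], [1,4], [2,3], [2,4]
  2-simplices (6): [0,1,3], [0,1,4], [0,2,3], [0,2,4], [1,2,3], [1,2,4]

giving chain groups C_0 ≅ Z^5, C_1 ≅ Z^9, C_2 ≅ Z^6.

∂_1: C_1 → C_0 is given by ∂[p,q] = [q] − [p]. For instance
  ∂[2,4] = [4] − [2].
As a 5×9 matrix over Z this has rank 4, with invariant factors (1,1,1,1).

The boundary map ∂_2: C_2 → C_1 sends each 2-simplex [p,q,r] to [q,r] − [p,r] + [p,q]. For instance
  ∂[0,2,3] = [2,3] − [0,3] + [0,2],
  ∂[0,1,4] = [1,4] − [0,4] + [0,1].
As a 9×6 matrix over Z this has rank 5, with invariant factors (1,1,1,1,1).

Computing H_k = (kernel of ∂_k) / (image of ∂_{k+1}):

  H_1: rank ker ∂_1 − rank ∂_2 = (9 − 4) − 5 = 0, and the invariant factors of ∂_2 are all 1, so H_1 ≅ 0.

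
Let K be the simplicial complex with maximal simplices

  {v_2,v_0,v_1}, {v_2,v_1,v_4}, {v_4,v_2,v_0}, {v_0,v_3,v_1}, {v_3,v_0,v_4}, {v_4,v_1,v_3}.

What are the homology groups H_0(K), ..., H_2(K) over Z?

K has 5 vertices, 9 edges, 6 triangles.
rank ∂_0 = 0, rank ∂_1 = 4 ⇒ b_0 = 5 − 0 − 4 = 1; all invariant factors of ∂_1 are 1 so no torsion. So H_0 = Z.
rank ∂_1 = 4, rank ∂_2 = 5 ⇒ b_1 = 9 − 4 − 5 = 0; all invariant factors of ∂_2 are 1 so no torsion. So H_1 = 0.
rank ∂_2 = 5, rank ∂_3 = 0 ⇒ b_2 = 6 − 5 − 0 = 1. So H_2 = Z.

H_0 ≅ Z,  H_1 = 0,  H_2 ≅ Z.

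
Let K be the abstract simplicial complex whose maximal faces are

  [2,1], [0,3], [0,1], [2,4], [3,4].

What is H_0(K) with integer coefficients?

Take the total order 0 < 1 < 2 < 3 < 4 on the vertex set. Then K (dimension 1) consists of the simplices:

  0-simplices (5): [0], [1], [2], [3], [4]
  1-simplices (5): [0,1], [0,3], [1,2], [2,4], [3,4]

so the chain groups are C_0 ≅ Z^5, C_1 ≅ Z^5.

The boundary map ∂_1: C_1 → C_0 is given by ∂[p,q] = [q] − [p].
The 5×5 boundary matrix has rank 4 and Smith normal form diag(1,1,1,1).

Computing H_k = (kernel of ∂_k) / (image of ∂_{k+1}):

  H_0: rank C_0 − rank ∂_1 = 5 − 4 = 1, and the invariant factors of ∂_1 are all 1, so H_0 ≅ Z.

H_0 ≅ Z.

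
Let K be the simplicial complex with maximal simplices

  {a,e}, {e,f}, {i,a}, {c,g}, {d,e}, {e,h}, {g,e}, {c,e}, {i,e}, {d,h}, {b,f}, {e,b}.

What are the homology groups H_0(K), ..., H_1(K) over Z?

We work with the vertex ordering a < b < c < d < e < f < g < h < i. The simplices of K, each written with vertices in increasing order, are:

  0-simplices (9): a, b, c, d, e, f, g, h, i
  1-simplices (12): ae, ai, be, bf, ce, cg, de, dh, ef, eg, eh, ei

Hence C_0 ≅ Z^9, C_1 ≅ Z^12.

Boundary ∂_1: C_1 → C_0 is given by ∂[p,q] = [q] − [p].
This gives a 9×12 integer matrix of rank 8; reducing to Smith normal form yields diagonal entries (1,1,1,1,1,1,1,1).

Now H_k = ker ∂_k / im ∂_{k+1}, so:

  H_0: rank C_0 − rank ∂_1 = 9 − 8 = 1, and the invariant factors of ∂_1 are all 1, so H_0 ≅ Z.
  H_1: rank ker ∂_1 − rank ∂_2 = (12 − 8) − 0 = 4, and there is no ∂_2, so H_1 ≅ Z^4.

H_0 ≅ Z,  H_1 ≅ Z^4.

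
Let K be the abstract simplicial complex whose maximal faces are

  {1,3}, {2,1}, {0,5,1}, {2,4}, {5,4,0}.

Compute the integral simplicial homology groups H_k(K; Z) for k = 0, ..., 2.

H_0 = Z,  H_1 = Z,  H_2 = 0.

Fix the vertex order 0 < 1 < 2 < 3 < 4 < 5 and write every simplex with vertices in increasing order. Then dim K = 2 and the simplices of K are:

  0-simplices (6): [0], [1], [2], [3], [4], [5]
  1-simplices (8): [0,1], [0,4], [0,5], [1,2], [1,3], [1,5], [2,4], [4,5]
  2-simplices (2): [0,1,5], [0,4,5]

so the chain groups are C_0 ≅ Z^6, C_1 ≅ Z^8, C_2 ≅ Z^2.

Boundary ∂_1: C_1 → C_0 is given by ∂[p,q] = [q] − [p]. For instance
  ∂[0,4] = [4] − [0].
As a 6×8 matrix over Z this has rank 5, with invariant factors (1,1,1,1,1).

The boundary map ∂_2: C_2 → C_1 maps a triangle to the signed sum of its edges. For instance
  ∂[0,1,5] = [1,5] − [0,5] + [0,1],
  ∂[0,4,5] = [4,5] − [0,5] + [0,4].
The resulting 8×2 matrix has rank 2, and its Smith normal form has invariant factors (1,1).

Reading off H_k = ker ∂_k / im ∂_{k+1}:

  H_0: rank C_0 − rank ∂_1 = 6 − 5 = 1, and the invariant factors of ∂_1 are all 1, so H_0 ≅ Z.
  H_1: rank ker ∂_1 − rank ∂_2 = (8 − 5) − 2 = 1, and the invariant factors of ∂_2 are all 1, so H_1 ≅ Z.
  H_2: rank ker ∂_2 − rank ∂_3 = (2 − 2) − 0 = 0, and there is no ∂_3, so H_2 ≅ 0.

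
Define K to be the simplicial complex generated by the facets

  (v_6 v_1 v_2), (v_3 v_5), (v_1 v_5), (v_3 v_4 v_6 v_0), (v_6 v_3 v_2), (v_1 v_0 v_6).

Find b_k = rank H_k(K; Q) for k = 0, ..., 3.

b_0 = 1, b_1 = 1, b_2 = 0, b_3 = 0.

Order the vertices as v_0 < v_1 < v_2 < v_3 < v_4 < v_5 < v_6. Listing each simplex with vertices in this order, K has dimension 3 with simplices:

  0-simplices (7): [v_0], [v_1], [v_2], [v_3], [v_4], [v_5], [v_6]
  1-simplices (13): [v_0,v_1], [v_0,v_3], [v_0,v_4], [v_0,v_6], [v_1,v_2], [v_1,v_5], [v_1,v_6], [v_2,v_3], [v_2,v_6], [v_3,v_4], [v_3,v_5], [v_3,v_6], [v_4,v_6]
  2-simplices (7): [v_0,v_1,v_6], [v_0,v_3,v_4], [v_0,v_3,v_6], [v_0,v_4,v_6], [v_1,v_2,v_6], [v_2,v_3,v_6], [v_3,v_4,v_6]
  3-simplices (1): [v_0,v_3,v_4,v_6]

so the chain groups are C_0 ≅ Z^7, C_1 ≅ Z^13, C_2 ≅ Z^7, C_3 ≅ Z^1.

Boundary ∂_1: C_1 → C_0 sends each edge [p,q] (with p < q) to q − p. For instance
  ∂[v_1,v_2] = [v_2] − [v_1].
The 7×13 boundary matrix has rank 6 and Smith normal form diag(1,1,1,1,1,1).

Boundary ∂_2: C_2 → C_1 acts by ∂[p,q,r] = [q,r] − [p,r] + [p,q]. For instance
  ∂[v_0,v_3,v_6] = [v_3,v_6] − [v_0,v_6] + [v_0,v_3],
  ∂[v_2,v_3,v_6] = [v_3,v_6] − [v_2,v_6] + [v_2,v_3].
The resulting 13×7 matrix has rank 6, and its Smith normal form has invariant factors (1,1,1,1,1,1).

Boundary ∂_3: C_3 → C_2 sends each 3-simplex σ to the alternating sum Σ_i (−1)^i (σ with its i-th vertex removed). For instance
  ∂[v_0,v_3,v_4,v_6] = [v_3,v_4,v_6] − [v_0,v_4,v_6] + [v_0,v_3,v_6] − [v_0,v_3,v_4].
The resulting 7×1 matrix has rank 1, and its Smith normal form has invariant factors (1).

Now H_k = ker ∂_k / im ∂_{k+1}, so:

  H_0: rank C_0 − rank ∂_1 = 7 − 6 = 1, and the invariant factors of ∂_1 are all 1, so H_0 = Z.
  H_1: rank ker ∂_1 − rank ∂_2 = (13 − 6) − 6 = 1, and the invariant factors of ∂_2 are all 1, so H_1 = Z.
  H_2: rank ker ∂_2 − rank ∂_3 = (7 − 6) − 1 = 0, and the invariant factors of ∂_3 are all 1, so H_2 = 0.
  H_3: rank ker ∂_3 − rank ∂_4 = (1 − 1) − 0 = 0, and there is no ∂_4, so H_3 = 0.

Hence the Betti numbers are b_0 = 1, b_1 = 1, b_2 = 0, b_3 = 0.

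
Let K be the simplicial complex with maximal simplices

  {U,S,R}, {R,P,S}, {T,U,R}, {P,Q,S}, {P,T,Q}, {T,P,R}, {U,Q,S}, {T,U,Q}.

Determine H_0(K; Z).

H_0 ≅ Z.

K has 6 vertices, 12 edges, 8 triangles.
rank ∂_0 = 0, rank ∂_1 = 5 ⇒ b_0 = 6 − 0 − 5 = 1; all invariant factors of ∂_1 are 1 so no torsion. So H_0 ≅ Z.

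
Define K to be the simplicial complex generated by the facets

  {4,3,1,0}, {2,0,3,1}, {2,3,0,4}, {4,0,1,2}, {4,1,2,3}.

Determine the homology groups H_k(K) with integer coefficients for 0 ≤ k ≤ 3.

H_0 ≅ Z,  H_1 = 0,  H_2 = 0,  H_3 ≅ Z.

Take the total order 0 < 1 < 2 < 3 < 4 on the vertex set. Then K (dimension 3) consists of the simplices:

  0-simplices (5): [0], [1], [2], [3], [4]
  1-simplices (10): [0,1], [0,2], [0,3], [0,4], [1,2], [1,3], [1,4], [2,3], [2,4], [3,4]
  2-simplices (10): [0,1,2], [0,1,3], [0,1,4], [0,2,3], [0,2,4], [0,3,4], [1,2,3], [1,2,4], [1,3,4], [2,3,4]
  3-simplices (5): [0,1,2,3], [0,1,2,4], [0,1,3,4], [0,2,3,4], [1,2,3,4]

so the chain groups are C_0 ≅ Z^5, C_1 ≅ Z^10, C_2 ≅ Z^10, C_3 ≅ Z^5.

Boundary ∂_1: C_1 → C_0 maps an edge to its endpoints' difference, ∂[p,q] = q − p.
This gives a 5×10 integer matrix of rank 4; reducing to Smith normal form yields diagonal entries (1,1,1,1).

Boundary ∂_2: C_2 → C_1 acts by ∂[p,q,r] = [q,r] − [p,r] + [p,q]. For instance
  ∂[0,1,2] = [1,2] − [0,2] + [0,1],
  ∂[0,1,4] = [1,4] − [0,4] + [0,1].
This gives a 10×10 integer matrix of rank 6; reducing to Smith normal form yields diagonal entries (1,1,1,1,1,1).

Boundary ∂_3: C_3 → C_2 sends each 3-simplex σ to the alternating sum Σ_i (−1)^i (σ with its i-th vertex removed). For instance
  ∂[0,1,2,3] = [1,2,3] − [0,2,3] + [0,1,3] − [0,1,2],
  ∂[0,1,2,4] = [1,2,4] − [0,2,4] + [0,1,4] − [0,1,2].
As a 10×5 matrix over Z this has rank 4, with invariant factors (1,1,1,1).

Computing H_k = (kernel of ∂_k) / (image of ∂_{k+1}):

  H_0: rank C_0 − rank ∂_1 = 5 − 4 = 1, and the invariant factors of ∂_1 are all 1, so H_0 ≅ Z.
  H_1: rank ker ∂_1 − rank ∂_2 = (10 − 4) − 6 = 0, and the invariant factors of ∂_2 are all 1, so H_1 ≅ 0.
  H_2: rank ker ∂_2 − rank ∂_3 = (10 − 6) − 4 = 0, and the invariant factors of ∂_3 are all 1, so H_2 ≅ 0.
  H_3: rank ker ∂_3 − rank ∂_4 = (5 − 4) − 0 = 1, and there is no ∂_4, so H_3 ≅ Z.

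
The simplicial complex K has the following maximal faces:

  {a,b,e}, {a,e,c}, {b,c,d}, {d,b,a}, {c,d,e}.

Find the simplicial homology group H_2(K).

Fix the vertex order a < b < c < d < e and write every simplex with vertices in increasing order. Then dim K = 2 and the simplices of K are:

  0-simplices (5): a, b, c, d, e
  1-simplices (10): ab, ac, ad, ae, bc, bd, be, cd, ce, de
  2-simplices (5): abd, abe, ace, bcd, cde

Hence C_0 ≅ Z^5, C_1 ≅ Z^10, C_2 ≅ Z^5.

The boundary map ∂_1: C_1 → C_0 sends each edge [p,q] (with p < q) to q − p. For instance
  ∂ce = e − c.
This gives a 5×10 integer matrix of rank 4; reducing to Smith normal form yields diagonal entries (1,1,1,1).

The boundary map ∂_2: C_2 → C_1 sends each 2-simplex [p,q,r] to [q,r] − [p,r] + [p,q]. For instance
  ∂cde = de − ce + cd,
  ∂bcd = cd − bd + bc.
The resulting 10×5 matrix has rank 5, and its Smith normal form has invariant factors (1,1,1,1,1).

From H_k ≅ ker(∂_k) / im(∂_{k+1}) we obtain:

  H_2: rank ker ∂_2 − rank ∂_3 = (5 − 5) − 0 = 0, and there is no ∂_3, so H_2 = 0.

H_2 = 0.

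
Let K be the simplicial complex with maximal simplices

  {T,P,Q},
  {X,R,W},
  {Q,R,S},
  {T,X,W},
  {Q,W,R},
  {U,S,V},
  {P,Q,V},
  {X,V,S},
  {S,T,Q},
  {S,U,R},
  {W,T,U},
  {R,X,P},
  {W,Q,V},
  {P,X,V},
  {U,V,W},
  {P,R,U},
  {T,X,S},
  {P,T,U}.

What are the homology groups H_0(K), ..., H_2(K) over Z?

H_0 ≅ Z,  H_1 ≅ Z^2,  H_2 ≅ Z.

Order the vertices as P < Q < R < S < T < U < V < W < X. Listing each simplex with vertices in this order, K has dimension 2 with simplices:

  0-simplices (9): P, Q, R, S, T, U, V, W, X
  1-simplices (27): PQ, PR, PT, PU, PV, PX, QR, QS, QT, QV, QW, RS, RU, RW, RX, ST, SU, SV, SX, TU, TW, TX, UV, UW, VW, VX, WX
  2-simplices (18): PQT, PQV, PRU, PRX, PTU, PVX, QRS, QRW, QST, QVW, RSU, RWX, STX, SUV, SVX, TUW, TWX, UVW

so the chain groups are C_0 ≅ Z^9, C_1 ≅ Z^27, C_2 ≅ Z^18.

The boundary map ∂_1: C_1 → C_0 maps an edge to its endpoints' difference, ∂[p,q] = q − p.
The resulting 9×27 matrix has rank 8, and its Smith normal form has invariant factors (1,1,1,1,1,1,1,1).

The boundary map ∂_2: C_2 → C_1 maps a triangle to the signed sum of its edges. For instance
  ∂SUV = UV − SV + SU,
  ∂UVW = VW − UW + UV.
As a 27×18 matrix over Z this has rank 17, with invariant factors (1,1,1,1,1,1,1,1,1,1,1,1,1,1,1,1,1).

Reading off H_k = ker ∂_k / im ∂_{k+1}:

  H_0: rank C_0 − rank ∂_1 = 9 − 8 = 1, and the invariant factors of ∂_1 are all 1, so H_0 ≅ Z.
  H_1: rank ker ∂_1 − rank ∂_2 = (27 − 8) − 17 = 2, and the invariant factors of ∂_2 are all 1, so H_1 ≅ Z^2.
  H_2: rank ker ∂_2 − rank ∂_3 = (18 − 17) − 0 = 1, and there is no ∂_3, so H_2 ≅ Z.

As a check, the Euler characteristic is 9 − 27 + 18 = 0, which agrees with 1 − 2 + 1 = 0.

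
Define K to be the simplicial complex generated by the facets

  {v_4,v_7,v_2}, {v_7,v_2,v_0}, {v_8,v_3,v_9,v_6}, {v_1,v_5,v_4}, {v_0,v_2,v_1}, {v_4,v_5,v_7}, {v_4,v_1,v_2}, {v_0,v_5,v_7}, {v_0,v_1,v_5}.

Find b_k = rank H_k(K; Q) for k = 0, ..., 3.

b_0 = 2, b_1 = 0, b_2 = 1, b_3 = 0.

Order the vertices as v_0 < v_1 < v_2 < v_3 < v_4 < v_5 < v_6 < v_7 < v_8 < v_9. Listing each simplex with vertices in this order, K has dimension 3 with simplices:

  0-simplices (10): [v_0], [v_1], [v_2], [v_3], [v_4], [v_5], [v_6], [v_7], [v_8], [v_9]
  1-simplices (18): (18 of them)
  2-simplices (12): (12 of them)
  3-simplices (1): [v_3,v_6,v_8,v_9]

so the chain groups are C_0 ≅ Z^10, C_1 ≅ Z^18, C_2 ≅ Z^12, C_3 ≅ Z^1.

The boundary map ∂_1: C_1 → C_0 sends each edge [p,q] (with p < q) to q − p.
The 10×18 boundary matrix has rank 8 and Smith normal form diag(1,1,1,1,1,1,1,1).

The boundary map ∂_2: C_2 → C_1 sends each 2-simplex [p,q,r] to [q,r] − [p,r] + [p,q]. For instance
  ∂[v_0,v_5,v_7] = [v_5,v_7] − [v_0,v_7] + [v_0,v_5],
  ∂[v_6,v_8,v_9] = [v_8,v_9] − [v_6,v_9] + [v_6,v_8].
The resulting 18×12 matrix has rank 10, and its Smith normal form has invariant factors (1,1,1,1,1,1,1,1,1,1).

The boundary map ∂_3: C_3 → C_2 sends each 3-simplex σ to the alternating sum Σ_i (−1)^i (σ with its i-th vertex removed). For instance
  ∂[v_3,v_6,v_8,v_9] = [v_6,v_8,v_9] − [v_3,v_8,v_9] + [v_3,v_6,v_9] − [v_3,v_6,v_8].
This gives a 12×1 integer matrix of rank 1; reducing to Smith normal form yields diagonal entries (1).

Now H_k = ker ∂_k / im ∂_{k+1}, so:

  H_0: rank C_0 − rank ∂_1 = 10 − 8 = 2, and the invariant factors of ∂_1 are all 1, so H_0 ≅ Z^2.
  H_1: rank ker ∂_1 − rank ∂_2 = (18 − 8) − 10 = 0, and the invariant factors of ∂_2 are all 1, so H_1 ≅ 0.
  H_2: rank ker ∂_2 − rank ∂_3 = (12 − 10) − 1 = 1, and the invariant factors of ∂_3 are all 1, so H_2 ≅ Z.
  H_3: rank ker ∂_3 − rank ∂_4 = (1 − 1) − 0 = 0, and there is no ∂_4, so H_3 ≅ 0.

Hence the Betti numbers are b_0 = 2, b_1 = 0, b_2 = 1, b_3 = 0.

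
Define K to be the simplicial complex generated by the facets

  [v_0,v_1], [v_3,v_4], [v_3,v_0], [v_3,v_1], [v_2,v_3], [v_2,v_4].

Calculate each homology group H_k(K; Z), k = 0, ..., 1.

K has 5 vertices, 6 edges.
rank ∂_0 = 0, rank ∂_1 = 4 ⇒ b_0 = 5 − 0 − 4 = 1; all invariant factors of ∂_1 are 1 so no torsion. So H_0 ≅ Z.
rank ∂_1 = 4, rank ∂_2 = 0 ⇒ b_1 = 6 − 4 − 0 = 2. So H_1 ≅ Z^2.

H_0 ≅ Z,  H_1 ≅ Z^2.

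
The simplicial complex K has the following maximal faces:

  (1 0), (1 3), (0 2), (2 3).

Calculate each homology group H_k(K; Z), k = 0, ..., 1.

Fix the vertex order 0 < 1 < 2 < 3 and write every simplex with vertices in increasing order. Then dim K = 1 and the simplices of K are:

  0-simplices (4): [0], [1], [2], [3]
  1-simplices (4): [0,1], [0,2], [1,3], [2,3]

so the chain groups are C_0 ≅ Z^4, C_1 ≅ Z^4.

∂_1: C_1 → C_0 sends each edge [p,q] (with p < q) to q − p.
The 4×4 boundary matrix has rank 3 and Smith normal form diag(1,1,1).

Now H_k = ker ∂_k / im ∂_{k+1}, so:

  H_0: rank C_0 − rank ∂_1 = 4 − 3 = 1, and the invariant factors of ∂_1 are all 1, so H_0 = Z.
  H_1: rank ker ∂_1 − rank ∂_2 = (4 − 3) − 0 = 1, and there is no ∂_2, so H_1 = Z.

H_0 ≅ Z,  H_1 ≅ Z.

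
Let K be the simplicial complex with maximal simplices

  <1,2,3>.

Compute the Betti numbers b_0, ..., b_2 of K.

Order the vertices as 1 < 2 < 3. Listing each simplex with vertices in this order, K has dimension 2 with simplices:

  0-simplices (3): [1], [2], [3]
  1-simplices (3): [1,2], [1,3], [2,3]
  2-simplices (1): [1,2,3]

so the chain groups are C_0 ≅ Z^3, C_1 ≅ Z^3, C_2 ≅ Z^1.

The boundary map ∂_1: C_1 → C_0 sends each edge [p,q] (with p < q) to q − p. For instance
  ∂[1,3] = [3] − [1].
This gives a 3×3 integer matrix of rank 2; reducing to Smith normal form yields diagonal entries (1,1).

∂_2: C_2 → C_1 maps a triangle to the signed sum of its edges. For instance
  ∂[1,2,3] = [2,3] − [1,3] + [1,2].
This gives a 3×1 integer matrix of rank 1; reducing to Smith normal form yields diagonal entries (1).

Now H_k = ker ∂_k / im ∂_{k+1}, so:

  H_0: rank C_0 − rank ∂_1 = 3 − 2 = 1, and the invariant factors of ∂_1 are all 1, so H_0 = Z.
  H_1: rank ker ∂_1 − rank ∂_2 = (3 − 2) − 1 = 0, and the invariant factors of ∂_2 are all 1, so H_1 = 0.
  H_2: rank ker ∂_2 − rank ∂_3 = (1 − 1) − 0 = 0, and there is no ∂_3, so H_2 = 0.

(K is a triangulation of the 2-simplex.)

Hence the Betti numbers are b_0 = 1, b_1 = 0, b_2 = 0.

b_0 = 1, b_1 = 0, b_2 = 0.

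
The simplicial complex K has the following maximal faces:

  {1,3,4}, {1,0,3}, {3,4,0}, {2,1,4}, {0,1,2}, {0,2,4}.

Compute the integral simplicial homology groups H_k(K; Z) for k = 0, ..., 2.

Order the vertices as 0 < 1 < 2 < 3 < 4. Listing each simplex with vertices in this order, K has dimension 2 with simplices:

  0-simplices (5): [0], [1], [2], [3], [4]
  1-simplices (9): [0,1], [0,2], [0,3], [0,4], [1,2], [1,3], [1,4], [2,4], [3,4]
  2-simplices (6): [0,1,2], [0,1,3], [0,2,4], [0,3,4], [1,2,4], [1,3,4]

giving chain groups C_0 ≅ Z^5, C_1 ≅ Z^9, C_2 ≅ Z^6.

∂_1: C_1 → C_0 sends each edge [p,q] (with p < q) to q − p.
This gives a 5×9 integer matrix of rank 4; reducing to Smith normal form yields diagonal entries (1,1,1,1).

The boundary map ∂_2: C_2 → C_1 maps a triangle to the signed sum of its edges. For instance
  ∂[1,2,4] = [2,4] − [1,4] + [1,2],
  ∂[0,1,3] = [1,3] − [0,3] + [0,1].
This gives a 9×6 integer matrix of rank 5; reducing to Smith normal form yields diagonal entries (1,1,1,1,1).

Reading off H_k = ker ∂_k / im ∂_{k+1}:

  H_0: rank C_0 − rank ∂_1 = 5 − 4 = 1, and the invariant factors of ∂_1 are all 1, so H_0 ≅ Z.
  H_1: rank ker ∂_1 − rank ∂_2 = (9 − 4) − 5 = 0, and the invariant factors of ∂_2 are all 1, so H_1 ≅ 0.
  H_2: rank ker ∂_2 − rank ∂_3 = (6 − 5) − 0 = 1, and there is no ∂_3, so H_2 ≅ Z.

H_0 = Z,  H_1 = 0,  H_2 = Z.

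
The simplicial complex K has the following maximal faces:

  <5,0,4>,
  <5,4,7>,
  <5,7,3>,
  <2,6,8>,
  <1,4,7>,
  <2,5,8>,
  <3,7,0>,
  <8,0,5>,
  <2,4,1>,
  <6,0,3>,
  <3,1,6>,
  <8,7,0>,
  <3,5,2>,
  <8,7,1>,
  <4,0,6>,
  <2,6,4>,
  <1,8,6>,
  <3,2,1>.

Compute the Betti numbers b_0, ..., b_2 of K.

K has 9 vertices, 27 edges, 18 triangles.
rank ∂_0 = 0, rank ∂_1 = 8 ⇒ b_0 = 9 − 0 − 8 = 1; all invariant factors of ∂_1 are 1 so no torsion. So H_0 ≅ Z.
rank ∂_1 = 8, rank ∂_2 = 18 ⇒ b_1 = 27 − 8 − 18 = 1; ∂_2 has invariant factor(s) [2] giving torsion. So H_1 ≅ Z ⊕ Z/2.
rank ∂_2 = 18, rank ∂_3 = 0 ⇒ b_2 = 18 − 18 − 0 = 0. So H_2 ≅ 0.

b_0 = 1, b_1 = 1, b_2 = 0.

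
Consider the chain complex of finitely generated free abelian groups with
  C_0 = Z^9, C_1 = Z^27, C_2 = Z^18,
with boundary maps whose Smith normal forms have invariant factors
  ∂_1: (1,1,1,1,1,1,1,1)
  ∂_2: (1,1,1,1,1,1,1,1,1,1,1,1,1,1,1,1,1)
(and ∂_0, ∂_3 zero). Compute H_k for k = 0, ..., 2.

H_0: b_0 = 9 − 0 − 8 = 1; torsion from ∂_1 factors > 1: none. So H_0 ≅ Z.
H_1: b_1 = 27 − 8 − 17 = 2; torsion from ∂_2 factors > 1: none. So H_1 ≅ Z^2.
H_2: b_2 = 18 − 17 − 0 = 1; torsion from ∂_3 factors > 1: none. So H_2 ≅ Z.

H_0 ≅ Z,  H_1 ≅ Z^2,  H_2 ≅ Z.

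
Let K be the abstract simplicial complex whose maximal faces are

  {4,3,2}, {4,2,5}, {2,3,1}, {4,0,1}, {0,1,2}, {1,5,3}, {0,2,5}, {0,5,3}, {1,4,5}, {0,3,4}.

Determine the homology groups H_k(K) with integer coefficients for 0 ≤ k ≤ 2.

Fix the vertex order 0 < 1 < 2 < 3 < 4 < 5 and write every simplex with vertices in increasing order. Then dim K = 2 and the simplices of K are:

  0-simplices (6): [0], [1], [2], [3], [4], [5]
  1-simplices (15): [0,1], [0,2], [0,3], [0,4], [0,5], [1,2], [1,3], [1,4], [1,5], [2,3], [2,4], [2,5], [3,4], [3,5], [4,5]
  2-simplices (10): [0,1,2], [0,1,4], [0,2,5], [0,3,4], [0,3,5], [1,2,3], [1,3,5], [1,4,5], [2,3,4], [2,4,5]

giving chain groups C_0 ≅ Z^6, C_1 ≅ Z^15, C_2 ≅ Z^10.

∂_1: C_1 → C_0 sends each edge [p,q] (with p < q) to q − p.
This gives a 6×15 integer matrix of rank 5; reducing to Smith normal form yields diagonal entries (1,1,1,1,1).

The boundary map ∂_2: C_2 → C_1 maps a triangle to the signed sum of its edges. For instance
  ∂[0,1,4] = [1,4] − [0,4] + [0,1],
  ∂[1,2,3] = [2,3] − [1,3] + [1,2].
As a 15×10 matrix over Z this has rank 10, with invariant factors (1,1,1,1,1,1,1,1,1,2).

Reading off H_k = ker ∂_k / im ∂_{k+1}:

  H_0: rank C_0 − rank ∂_1 = 6 − 5 = 1, and the invariant factors of ∂_1 are all 1, so H_0 = Z.
  H_1: rank ker ∂_1 − rank ∂_2 = (15 − 5) − 10 = 0, and ∂_2 has invariant factor 2 > 1, so H_1 = Z/2.
  H_2: rank ker ∂_2 − rank ∂_3 = (10 − 10) − 0 = 0, and there is no ∂_3, so H_2 = 0.

As a check, the Euler characteristic is 6 − 15 + 10 = 1, which agrees with 1 − 0 + 0 = 1.

H_0 ≅ Z,  H_1 ≅ Z/2,  H_2 = 0.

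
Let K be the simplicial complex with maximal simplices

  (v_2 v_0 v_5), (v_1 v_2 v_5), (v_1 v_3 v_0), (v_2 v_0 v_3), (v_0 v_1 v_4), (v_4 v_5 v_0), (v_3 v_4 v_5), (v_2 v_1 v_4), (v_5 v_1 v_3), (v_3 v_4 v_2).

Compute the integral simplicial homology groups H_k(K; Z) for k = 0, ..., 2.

We work with the vertex ordering v_0 < v_1 < v_2 < v_3 < v_4 < v_5. The simplices of K, each written with vertices in increasing order, are:

  0-simplices (6): [v_0], [v_1], [v_2], [v_3], [v_4], [v_5]
  1-simplices (15): (15 of them)
  2-simplices (10): [v_0,v_1,v_3], [v_0,v_1,v_4], [v_0,v_2,v_3], [v_0,v_2,v_5], [v_0,v_4,v_5], [v_1,v_2,v_4], [v_1,v_2,v_5], [v_1,v_3,v_5], [v_2,v_3,v_4], [v_3,v_4,v_5]

Hence C_0 ≅ Z^6, C_1 ≅ Z^15, C_2 ≅ Z^10.

The boundary map ∂_1: C_1 → C_0 is given by ∂[p,q] = [q] − [p]. For instance
  ∂[v_4,v_5] = [v_5] − [v_4].
This gives a 6×15 integer matrix of rank 5; reducing to Smith normal form yields diagonal entries (1,1,1,1,1).

The boundary map ∂_2: C_2 → C_1 maps a triangle to the signed sum of its edges. For instance
  ∂[v_0,v_2,v_5] = [v_2,v_5] − [v_0,v_5] + [v_0,v_2],
  ∂[v_0,v_4,v_5] = [v_4,v_5] − [v_0,v_5] + [v_0,v_4].
The 15×10 boundary matrix has rank 10 and Smith normal form diag(1,1,1,1,1,1,1,1,1,2).

From H_k ≅ ker(∂_k) / im(∂_{k+1}) we obtain:

  H_0: rank C_0 − rank ∂_1 = 6 − 5 = 1, and the invariant factors of ∂_1 are all 1, so H_0 ≅ Z.
  H_1: rank ker ∂_1 − rank ∂_2 = (15 − 5) − 10 = 0, and ∂_2 has invariant factor 2 > 1, so H_1 ≅ Z/2.
  H_2: rank ker ∂_2 − rank ∂_3 = (10 − 10) − 0 = 0, and there is no ∂_3, so H_2 ≅ 0.

H_0 = Z,  H_1 = Z/2,  H_2 = 0.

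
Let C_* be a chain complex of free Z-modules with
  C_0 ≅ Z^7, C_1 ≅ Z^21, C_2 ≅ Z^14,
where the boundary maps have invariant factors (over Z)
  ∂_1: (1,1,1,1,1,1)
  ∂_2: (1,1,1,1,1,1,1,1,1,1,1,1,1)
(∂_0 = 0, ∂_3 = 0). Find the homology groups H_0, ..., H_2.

H_0 = Z,  H_1 = Z^2,  H_2 = Z.

H_0: b_0 = 7 − 0 − 6 = 1; torsion from ∂_1 factors > 1: none. So H_0 = Z.
H_1: b_1 = 21 − 6 − 13 = 2; torsion from ∂_2 factors > 1: none. So H_1 = Z^2.
H_2: b_2 = 14 − 13 − 0 = 1; torsion from ∂_3 factors > 1: none. So H_2 = Z.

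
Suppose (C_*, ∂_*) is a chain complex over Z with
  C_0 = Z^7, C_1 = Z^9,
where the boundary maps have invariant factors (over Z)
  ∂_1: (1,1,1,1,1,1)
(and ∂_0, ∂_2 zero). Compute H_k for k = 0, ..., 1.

H_0 = Z,  H_1 = Z^3.

H_0: b_0 = 7 − 0 − 6 = 1; torsion from ∂_1 factors > 1: none. So H_0 = Z.
H_1: b_1 = 9 − 6 − 0 = 3; torsion from ∂_2 factors > 1: none. So H_1 = Z^3.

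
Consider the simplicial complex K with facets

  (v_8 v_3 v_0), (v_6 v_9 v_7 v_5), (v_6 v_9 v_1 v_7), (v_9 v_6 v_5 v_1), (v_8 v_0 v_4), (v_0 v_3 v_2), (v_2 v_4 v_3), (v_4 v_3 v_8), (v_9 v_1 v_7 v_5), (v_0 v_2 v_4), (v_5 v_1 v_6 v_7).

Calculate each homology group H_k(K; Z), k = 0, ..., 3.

H_0 = Z^2,  H_1 = 0,  H_2 = Z,  H_3 = Z.

Take the total order v_0 < v_1 < v_2 < v_3 < v_4 < v_5 < v_6 < v_7 < v_8 < v_9 on the vertex set. Then K (dimension 3) consists of the simplices:

  0-simplices (10): [v_0], [v_1], [v_2], [v_3], [v_4], [v_5], [v_6], [v_7], [v_8], [v_9]
  1-simplices (19): (19 of them)
  2-simplices (16): (16 of them)
  3-simplices (5): [v_1,v_5,v_6,v_7], [v_1,v_5,v_6,v_9], [v_1,v_5,v_7,v_9], [v_1,v_6,v_7,v_9], [v_5,v_6,v_7,v_9]

so the chain groups are C_0 ≅ Z^10, C_1 ≅ Z^19, C_2 ≅ Z^16, C_3 ≅ Z^5.

The boundary map ∂_1: C_1 → C_0 sends each edge [p,q] (with p < q) to q − p.
The resulting 10×19 matrix has rank 8, and its Smith normal form has invariant factors (1,1,1,1,1,1,1,1).

Boundary ∂_2: C_2 → C_1 acts by ∂[p,q,r] = [q,r] − [p,r] + [p,q]. For instance
  ∂[v_1,v_5,v_9] = [v_5,v_9] − [v_1,v_9] + [v_1,v_5],
  ∂[v_0,v_2,v_4] = [v_2,v_4] − [v_0,v_4] + [v_0,v_2].
This gives a 19×16 integer matrix of rank 11; reducing to Smith normal form yields diagonal entries (1,1,1,1,1,1,1,1,1,1,1).

Boundary ∂_3: C_3 → C_2 sends each 3-simplex σ to the alternating sum Σ_i (−1)^i (σ with its i-th vertex removed). For instance
  ∂[v_1,v_6,v_7,v_9] = [v_6,v_7,v_9] − [v_1,v_7,v_9] + [v_1,v_6,v_9] − [v_1,v_6,v_7],
  ∂[v_1,v_5,v_7,v_9] = [v_5,v_7,v_9] − [v_1,v_7,v_9] + [v_1,v_5,v_9] − [v_1,v_5,v_7].
The 16×5 boundary matrix has rank 4 and Smith normal form diag(1,1,1,1).

Computing H_k = (kernel of ∂_k) / (image of ∂_{k+1}):

  H_0: rank C_0 − rank ∂_1 = 10 − 8 = 2, and the invariant factors of ∂_1 are all 1, so H_0 = Z^2.
  H_1: rank ker ∂_1 − rank ∂_2 = (19 − 8) − 11 = 0, and the invariant factors of ∂_2 are all 1, so H_1 = 0.
  H_2: rank ker ∂_2 − rank ∂_3 = (16 − 11) − 4 = 1, and the invariant factors of ∂_3 are all 1, so H_2 = Z.
  H_3: rank ker ∂_3 − rank ∂_4 = (5 − 4) − 0 = 1, and there is no ∂_4, so H_3 = Z.

As a check, the Euler characteristic is 10 − 19 + 16 − 5 = 2, which agrees with 2 − 0 + 1 − 1 = 2.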